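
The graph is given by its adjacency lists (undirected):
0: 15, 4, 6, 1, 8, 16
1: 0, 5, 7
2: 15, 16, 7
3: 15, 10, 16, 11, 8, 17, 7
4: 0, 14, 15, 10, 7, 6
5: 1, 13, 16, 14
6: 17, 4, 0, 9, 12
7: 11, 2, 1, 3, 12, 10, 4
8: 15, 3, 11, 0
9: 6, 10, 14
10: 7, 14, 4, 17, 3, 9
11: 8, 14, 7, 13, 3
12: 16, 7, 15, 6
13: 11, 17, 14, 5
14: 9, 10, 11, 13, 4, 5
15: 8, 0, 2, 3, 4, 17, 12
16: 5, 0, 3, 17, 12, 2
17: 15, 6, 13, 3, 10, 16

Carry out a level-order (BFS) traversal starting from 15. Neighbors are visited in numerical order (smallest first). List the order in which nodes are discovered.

Visit 15; enqueue 0, 2, 3, 4, 8, 12, 17 → queue [0, 2, 3, 4, 8, 12, 17]
Visit 0; enqueue 1, 6, 16 → queue [2, 3, 4, 8, 12, 17, 1, 6, 16]
Visit 2; enqueue 7 → queue [3, 4, 8, 12, 17, 1, 6, 16, 7]
Visit 3; enqueue 10, 11 → queue [4, 8, 12, 17, 1, 6, 16, 7, 10, 11]
Visit 4; enqueue 14 → queue [8, 12, 17, 1, 6, 16, 7, 10, 11, 14]
Visit 8 → queue [12, 17, 1, 6, 16, 7, 10, 11, 14]
Visit 12 → queue [17, 1, 6, 16, 7, 10, 11, 14]
Visit 17; enqueue 13 → queue [1, 6, 16, 7, 10, 11, 14, 13]
Visit 1; enqueue 5 → queue [6, 16, 7, 10, 11, 14, 13, 5]
Visit 6; enqueue 9 → queue [16, 7, 10, 11, 14, 13, 5, 9]
Visit 16 → queue [7, 10, 11, 14, 13, 5, 9]
Visit 7 → queue [10, 11, 14, 13, 5, 9]
Visit 10 → queue [11, 14, 13, 5, 9]
Visit 11 → queue [14, 13, 5, 9]
Visit 14 → queue [13, 5, 9]
Visit 13 → queue [5, 9]
Visit 5 → queue [9]
Visit 9 → queue []

15 → 0 → 2 → 3 → 4 → 8 → 12 → 17 → 1 → 6 → 16 → 7 → 10 → 11 → 14 → 13 → 5 → 9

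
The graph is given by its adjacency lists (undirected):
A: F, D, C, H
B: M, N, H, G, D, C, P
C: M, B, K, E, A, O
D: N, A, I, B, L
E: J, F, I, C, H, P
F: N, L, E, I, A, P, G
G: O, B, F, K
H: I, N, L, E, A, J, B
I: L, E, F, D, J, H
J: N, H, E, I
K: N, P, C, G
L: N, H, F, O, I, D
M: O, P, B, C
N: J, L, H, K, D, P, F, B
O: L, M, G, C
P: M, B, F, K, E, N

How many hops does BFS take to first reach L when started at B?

2

Level 0: B
Level 1: C, D, G, H, M, N, P
Level 2: A, E, F, I, J, K, L, O
L first appears at level 2.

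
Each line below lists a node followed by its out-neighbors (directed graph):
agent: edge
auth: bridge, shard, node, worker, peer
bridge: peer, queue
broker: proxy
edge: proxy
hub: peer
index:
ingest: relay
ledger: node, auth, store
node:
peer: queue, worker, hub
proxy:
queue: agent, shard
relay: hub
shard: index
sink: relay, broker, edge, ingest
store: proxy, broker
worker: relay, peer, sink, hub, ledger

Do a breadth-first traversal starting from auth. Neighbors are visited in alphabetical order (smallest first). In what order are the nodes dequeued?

auth, bridge, node, peer, shard, worker, queue, hub, index, ledger, relay, sink, agent, store, broker, edge, ingest, proxy

Visit auth; enqueue bridge, node, peer, shard, worker → queue [bridge, node, peer, shard, worker]
Visit bridge; enqueue queue → queue [node, peer, shard, worker, queue]
Visit node → queue [peer, shard, worker, queue]
Visit peer; enqueue hub → queue [shard, worker, queue, hub]
Visit shard; enqueue index → queue [worker, queue, hub, index]
Visit worker; enqueue ledger, relay, sink → queue [queue, hub, index, ledger, relay, sink]
Visit queue; enqueue agent → queue [hub, index, ledger, relay, sink, agent]
Visit hub → queue [index, ledger, relay, sink, agent]
Visit index → queue [ledger, relay, sink, agent]
Visit ledger; enqueue store → queue [relay, sink, agent, store]
Visit relay → queue [sink, agent, store]
Visit sink; enqueue broker, edge, ingest → queue [agent, store, broker, edge, ingest]
Visit agent → queue [store, broker, edge, ingest]
Visit store; enqueue proxy → queue [broker, edge, ingest, proxy]
Visit broker → queue [edge, ingest, proxy]
Visit edge → queue [ingest, proxy]
Visit ingest → queue [proxy]
Visit proxy → queue []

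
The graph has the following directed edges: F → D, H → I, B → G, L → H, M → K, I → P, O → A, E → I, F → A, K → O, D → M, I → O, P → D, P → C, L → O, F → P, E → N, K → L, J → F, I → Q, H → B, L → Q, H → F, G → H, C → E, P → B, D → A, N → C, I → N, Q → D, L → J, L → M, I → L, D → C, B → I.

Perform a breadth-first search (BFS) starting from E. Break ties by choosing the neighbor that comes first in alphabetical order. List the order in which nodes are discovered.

E, I, N, L, O, P, Q, C, H, J, M, A, B, D, F, K, G

Visit E; enqueue I, N → queue [I, N]
Visit I; enqueue L, O, P, Q → queue [N, L, O, P, Q]
Visit N; enqueue C → queue [L, O, P, Q, C]
Visit L; enqueue H, J, M → queue [O, P, Q, C, H, J, M]
Visit O; enqueue A → queue [P, Q, C, H, J, M, A]
Visit P; enqueue B, D → queue [Q, C, H, J, M, A, B, D]
Visit Q → queue [C, H, J, M, A, B, D]
Visit C → queue [H, J, M, A, B, D]
Visit H; enqueue F → queue [J, M, A, B, D, F]
Visit J → queue [M, A, B, D, F]
Visit M; enqueue K → queue [A, B, D, F, K]
Visit A → queue [B, D, F, K]
Visit B; enqueue G → queue [D, F, K, G]
Visit D → queue [F, K, G]
Visit F → queue [K, G]
Visit K → queue [G]
Visit G → queue []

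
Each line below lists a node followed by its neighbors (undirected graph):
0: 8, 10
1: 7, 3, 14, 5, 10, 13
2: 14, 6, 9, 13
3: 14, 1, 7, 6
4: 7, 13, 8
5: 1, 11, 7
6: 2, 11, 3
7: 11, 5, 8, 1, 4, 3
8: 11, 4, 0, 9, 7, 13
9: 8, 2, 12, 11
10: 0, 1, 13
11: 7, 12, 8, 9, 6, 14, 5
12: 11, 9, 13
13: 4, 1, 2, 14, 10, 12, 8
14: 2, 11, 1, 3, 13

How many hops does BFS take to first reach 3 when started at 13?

2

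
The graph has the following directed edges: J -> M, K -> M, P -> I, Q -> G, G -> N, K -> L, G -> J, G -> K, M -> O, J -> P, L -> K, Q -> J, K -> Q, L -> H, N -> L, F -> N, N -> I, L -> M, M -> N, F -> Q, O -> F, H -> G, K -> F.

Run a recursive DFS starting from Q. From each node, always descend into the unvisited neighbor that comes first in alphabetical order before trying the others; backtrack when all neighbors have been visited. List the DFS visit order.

Visit Q
Q → G
G → J
J → M
M → N
N → I
N → L
L → H
L → K
K → F
M → O
J → P

Q → G → J → M → N → I → L → H → K → F → O → P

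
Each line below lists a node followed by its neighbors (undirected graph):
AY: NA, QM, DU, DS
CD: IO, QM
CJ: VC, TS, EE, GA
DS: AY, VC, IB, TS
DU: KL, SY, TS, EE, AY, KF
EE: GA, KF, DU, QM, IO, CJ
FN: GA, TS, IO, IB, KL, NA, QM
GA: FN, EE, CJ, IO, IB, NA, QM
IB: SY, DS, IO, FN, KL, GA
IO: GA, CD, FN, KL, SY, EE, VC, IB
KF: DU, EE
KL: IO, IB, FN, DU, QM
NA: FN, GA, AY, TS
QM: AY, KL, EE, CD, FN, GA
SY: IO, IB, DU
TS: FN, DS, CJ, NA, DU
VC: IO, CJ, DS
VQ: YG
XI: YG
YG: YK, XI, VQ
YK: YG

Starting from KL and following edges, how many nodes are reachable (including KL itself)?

17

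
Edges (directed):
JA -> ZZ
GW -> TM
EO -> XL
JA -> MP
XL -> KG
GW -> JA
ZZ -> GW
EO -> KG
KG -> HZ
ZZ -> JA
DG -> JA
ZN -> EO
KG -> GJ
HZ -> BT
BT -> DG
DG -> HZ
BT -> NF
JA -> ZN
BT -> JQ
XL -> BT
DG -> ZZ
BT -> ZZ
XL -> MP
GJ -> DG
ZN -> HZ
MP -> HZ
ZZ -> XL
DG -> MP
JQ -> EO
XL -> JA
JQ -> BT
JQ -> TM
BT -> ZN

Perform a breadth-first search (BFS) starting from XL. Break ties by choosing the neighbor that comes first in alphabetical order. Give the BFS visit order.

XL → BT → JA → KG → MP → DG → JQ → NF → ZN → ZZ → GJ → HZ → EO → TM → GW

Visit XL; enqueue BT, JA, KG, MP → queue [BT, JA, KG, MP]
Visit BT; enqueue DG, JQ, NF, ZN, ZZ → queue [JA, KG, MP, DG, JQ, NF, ZN, ZZ]
Visit JA → queue [KG, MP, DG, JQ, NF, ZN, ZZ]
Visit KG; enqueue GJ, HZ → queue [MP, DG, JQ, NF, ZN, ZZ, GJ, HZ]
Visit MP → queue [DG, JQ, NF, ZN, ZZ, GJ, HZ]
Visit DG → queue [JQ, NF, ZN, ZZ, GJ, HZ]
Visit JQ; enqueue EO, TM → queue [NF, ZN, ZZ, GJ, HZ, EO, TM]
Visit NF → queue [ZN, ZZ, GJ, HZ, EO, TM]
Visit ZN → queue [ZZ, GJ, HZ, EO, TM]
Visit ZZ; enqueue GW → queue [GJ, HZ, EO, TM, GW]
Visit GJ → queue [HZ, EO, TM, GW]
Visit HZ → queue [EO, TM, GW]
Visit EO → queue [TM, GW]
Visit TM → queue [GW]
Visit GW → queue []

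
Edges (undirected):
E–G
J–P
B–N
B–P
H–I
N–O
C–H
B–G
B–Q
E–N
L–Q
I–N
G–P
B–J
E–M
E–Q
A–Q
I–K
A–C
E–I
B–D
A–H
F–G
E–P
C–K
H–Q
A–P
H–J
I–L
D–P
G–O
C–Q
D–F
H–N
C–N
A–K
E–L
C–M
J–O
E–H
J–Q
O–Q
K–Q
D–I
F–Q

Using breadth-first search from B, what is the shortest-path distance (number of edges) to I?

2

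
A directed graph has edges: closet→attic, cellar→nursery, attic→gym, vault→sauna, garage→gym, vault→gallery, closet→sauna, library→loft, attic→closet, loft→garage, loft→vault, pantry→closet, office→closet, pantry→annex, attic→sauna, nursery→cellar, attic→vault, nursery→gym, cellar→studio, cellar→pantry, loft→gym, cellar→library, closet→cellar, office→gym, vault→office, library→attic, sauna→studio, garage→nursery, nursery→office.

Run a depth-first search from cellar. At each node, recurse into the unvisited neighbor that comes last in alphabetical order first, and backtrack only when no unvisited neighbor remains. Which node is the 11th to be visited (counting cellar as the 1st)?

Visit cellar
cellar → studio
cellar → pantry
pantry → closet
closet → sauna
closet → attic
attic → vault
vault → office
office → gym
vault → gallery
pantry → annex
cellar → nursery
cellar → library
library → loft
loft → garage

Visit order: cellar, studio, pantry, closet, sauna, attic, vault, office, gym, gallery, annex, nursery, library, loft, garage

annex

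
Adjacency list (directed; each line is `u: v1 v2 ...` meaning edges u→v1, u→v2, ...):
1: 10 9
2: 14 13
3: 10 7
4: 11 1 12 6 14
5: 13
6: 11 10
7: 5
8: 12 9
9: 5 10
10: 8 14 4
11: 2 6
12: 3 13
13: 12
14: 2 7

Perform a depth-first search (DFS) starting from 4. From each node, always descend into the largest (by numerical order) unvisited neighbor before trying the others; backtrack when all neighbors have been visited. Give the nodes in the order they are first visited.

Visit 4
4 → 14
14 → 7
7 → 5
5 → 13
13 → 12
12 → 3
3 → 10
10 → 8
8 → 9
14 → 2
4 → 11
11 → 6
4 → 1

4, 14, 7, 5, 13, 12, 3, 10, 8, 9, 2, 11, 6, 1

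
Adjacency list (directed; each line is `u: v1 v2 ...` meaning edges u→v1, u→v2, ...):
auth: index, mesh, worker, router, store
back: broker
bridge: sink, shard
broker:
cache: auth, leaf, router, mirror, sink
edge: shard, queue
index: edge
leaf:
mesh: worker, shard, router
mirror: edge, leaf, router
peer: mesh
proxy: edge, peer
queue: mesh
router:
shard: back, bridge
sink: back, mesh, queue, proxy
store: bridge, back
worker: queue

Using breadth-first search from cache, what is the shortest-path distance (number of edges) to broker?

3

Level 0: cache
Level 1: auth, leaf, mirror, router, sink
Level 2: back, edge, index, mesh, proxy, queue, store, worker
Level 3: bridge, broker, peer, shard
broker first appears at level 3.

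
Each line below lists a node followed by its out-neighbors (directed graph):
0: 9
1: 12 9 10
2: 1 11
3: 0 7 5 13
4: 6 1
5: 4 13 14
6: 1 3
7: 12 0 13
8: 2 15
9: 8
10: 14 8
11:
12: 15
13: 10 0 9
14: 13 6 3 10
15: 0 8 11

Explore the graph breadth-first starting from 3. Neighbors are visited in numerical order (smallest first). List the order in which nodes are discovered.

Visit 3; enqueue 0, 5, 7, 13 → queue [0, 5, 7, 13]
Visit 0; enqueue 9 → queue [5, 7, 13, 9]
Visit 5; enqueue 4, 14 → queue [7, 13, 9, 4, 14]
Visit 7; enqueue 12 → queue [13, 9, 4, 14, 12]
Visit 13; enqueue 10 → queue [9, 4, 14, 12, 10]
Visit 9; enqueue 8 → queue [4, 14, 12, 10, 8]
Visit 4; enqueue 1, 6 → queue [14, 12, 10, 8, 1, 6]
Visit 14 → queue [12, 10, 8, 1, 6]
Visit 12; enqueue 15 → queue [10, 8, 1, 6, 15]
Visit 10 → queue [8, 1, 6, 15]
Visit 8; enqueue 2 → queue [1, 6, 15, 2]
Visit 1 → queue [6, 15, 2]
Visit 6 → queue [15, 2]
Visit 15; enqueue 11 → queue [2, 11]
Visit 2 → queue [11]
Visit 11 → queue []

3 0 5 7 13 9 4 14 12 10 8 1 6 15 2 11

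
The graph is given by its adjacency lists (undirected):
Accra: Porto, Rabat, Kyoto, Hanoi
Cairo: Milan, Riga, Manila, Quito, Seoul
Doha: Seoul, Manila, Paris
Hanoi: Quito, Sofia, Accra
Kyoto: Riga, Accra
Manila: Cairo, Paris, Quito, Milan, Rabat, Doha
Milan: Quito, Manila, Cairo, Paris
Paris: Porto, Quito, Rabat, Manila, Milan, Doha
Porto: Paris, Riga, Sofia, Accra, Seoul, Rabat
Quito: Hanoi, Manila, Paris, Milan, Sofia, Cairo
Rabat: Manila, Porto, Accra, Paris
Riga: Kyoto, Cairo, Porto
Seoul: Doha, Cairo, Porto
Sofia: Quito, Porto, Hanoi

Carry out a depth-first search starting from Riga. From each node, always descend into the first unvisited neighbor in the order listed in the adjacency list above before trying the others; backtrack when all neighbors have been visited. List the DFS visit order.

Riga → Kyoto → Accra → Porto → Paris → Quito → Hanoi → Sofia → Manila → Cairo → Milan → Seoul → Doha → Rabat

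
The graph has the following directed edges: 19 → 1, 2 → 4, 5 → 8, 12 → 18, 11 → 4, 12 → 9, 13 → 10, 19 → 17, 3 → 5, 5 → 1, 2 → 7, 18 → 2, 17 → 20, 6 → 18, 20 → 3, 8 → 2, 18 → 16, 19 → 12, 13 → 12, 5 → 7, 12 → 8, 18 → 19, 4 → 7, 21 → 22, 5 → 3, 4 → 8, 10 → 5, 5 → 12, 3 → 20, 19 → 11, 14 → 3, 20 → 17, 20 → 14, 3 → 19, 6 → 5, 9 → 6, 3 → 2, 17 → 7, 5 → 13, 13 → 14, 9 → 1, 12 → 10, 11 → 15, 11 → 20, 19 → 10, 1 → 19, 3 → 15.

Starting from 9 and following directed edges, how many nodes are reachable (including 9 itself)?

BFS from 9 visits: 9, 1, 6, 19, 5, 18, 10, 11, 12, 17, 3, 7, 8, 13, 2, 16, 4, 15, 20, 14
Reachable nodes: 20 of 22 total.

20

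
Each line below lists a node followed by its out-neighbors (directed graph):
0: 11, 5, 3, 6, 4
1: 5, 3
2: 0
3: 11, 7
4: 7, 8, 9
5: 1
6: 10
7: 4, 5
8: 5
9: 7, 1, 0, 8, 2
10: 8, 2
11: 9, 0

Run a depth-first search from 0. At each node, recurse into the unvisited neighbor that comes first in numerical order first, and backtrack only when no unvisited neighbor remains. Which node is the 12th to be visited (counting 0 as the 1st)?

10

Visit 0
0 → 3
3 → 7
7 → 4
4 → 8
8 → 5
5 → 1
4 → 9
9 → 2
3 → 11
0 → 6
6 → 10

Visit order: 0, 3, 7, 4, 8, 5, 1, 9, 2, 11, 6, 10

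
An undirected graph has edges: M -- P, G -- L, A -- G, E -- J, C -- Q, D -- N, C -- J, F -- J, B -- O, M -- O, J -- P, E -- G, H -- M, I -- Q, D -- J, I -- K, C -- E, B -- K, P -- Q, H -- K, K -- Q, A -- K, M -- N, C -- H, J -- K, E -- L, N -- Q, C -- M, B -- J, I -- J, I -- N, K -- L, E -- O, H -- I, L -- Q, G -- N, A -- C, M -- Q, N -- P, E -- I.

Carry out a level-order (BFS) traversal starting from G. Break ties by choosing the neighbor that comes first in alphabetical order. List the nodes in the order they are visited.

Visit G; enqueue A, E, L, N → queue [A, E, L, N]
Visit A; enqueue C, K → queue [E, L, N, C, K]
Visit E; enqueue I, J, O → queue [L, N, C, K, I, J, O]
Visit L; enqueue Q → queue [N, C, K, I, J, O, Q]
Visit N; enqueue D, M, P → queue [C, K, I, J, O, Q, D, M, P]
Visit C; enqueue H → queue [K, I, J, O, Q, D, M, P, H]
Visit K; enqueue B → queue [I, J, O, Q, D, M, P, H, B]
Visit I → queue [J, O, Q, D, M, P, H, B]
Visit J; enqueue F → queue [O, Q, D, M, P, H, B, F]
Visit O → queue [Q, D, M, P, H, B, F]
Visit Q → queue [D, M, P, H, B, F]
Visit D → queue [M, P, H, B, F]
Visit M → queue [P, H, B, F]
Visit P → queue [H, B, F]
Visit H → queue [B, F]
Visit B → queue [F]
Visit F → queue []

G, A, E, L, N, C, K, I, J, O, Q, D, M, P, H, B, F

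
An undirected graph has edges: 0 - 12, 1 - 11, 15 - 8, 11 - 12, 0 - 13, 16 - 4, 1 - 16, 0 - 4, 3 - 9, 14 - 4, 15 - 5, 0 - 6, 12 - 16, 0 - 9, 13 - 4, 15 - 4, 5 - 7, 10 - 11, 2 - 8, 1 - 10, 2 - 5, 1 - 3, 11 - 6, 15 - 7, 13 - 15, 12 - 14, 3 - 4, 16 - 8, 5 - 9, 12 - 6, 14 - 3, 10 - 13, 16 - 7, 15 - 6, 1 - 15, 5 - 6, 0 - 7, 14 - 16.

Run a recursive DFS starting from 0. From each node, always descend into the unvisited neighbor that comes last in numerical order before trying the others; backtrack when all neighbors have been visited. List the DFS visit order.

0 → 13 → 15 → 8 → 16 → 14 → 12 → 11 → 10 → 1 → 3 → 9 → 5 → 7 → 6 → 2 → 4

Visit 0
0 → 13
13 → 15
15 → 8
8 → 16
16 → 14
14 → 12
12 → 11
11 → 10
10 → 1
1 → 3
3 → 9
9 → 5
5 → 7
5 → 6
5 → 2
3 → 4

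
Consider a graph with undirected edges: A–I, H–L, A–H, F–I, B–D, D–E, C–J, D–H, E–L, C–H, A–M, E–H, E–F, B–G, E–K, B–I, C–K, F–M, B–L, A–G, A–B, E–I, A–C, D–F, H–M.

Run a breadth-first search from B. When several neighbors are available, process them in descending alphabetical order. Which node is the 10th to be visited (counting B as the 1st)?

M

Visit B; enqueue L, I, G, D, A → queue [L, I, G, D, A]
Visit L; enqueue H, E → queue [I, G, D, A, H, E]
Visit I; enqueue F → queue [G, D, A, H, E, F]
Visit G → queue [D, A, H, E, F]
Visit D → queue [A, H, E, F]
Visit A; enqueue M, C → queue [H, E, F, M, C]
Visit H → queue [E, F, M, C]
Visit E; enqueue K → queue [F, M, C, K]
Visit F → queue [M, C, K]
Visit M → queue [C, K]
Visit C; enqueue J → queue [K, J]
Visit K → queue [J]
Visit J → queue []

Visit order: B, L, I, G, D, A, H, E, F, M, C, K, J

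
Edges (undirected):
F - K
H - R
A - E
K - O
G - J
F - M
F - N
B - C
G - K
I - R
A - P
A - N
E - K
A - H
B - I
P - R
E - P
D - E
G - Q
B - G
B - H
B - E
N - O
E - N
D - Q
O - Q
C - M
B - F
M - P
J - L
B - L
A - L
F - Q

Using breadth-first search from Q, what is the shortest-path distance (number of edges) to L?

Level 0: Q
Level 1: D, F, G, O
Level 2: B, E, J, K, M, N
Level 3: A, C, H, I, L, P
Level 4: R
L first appears at level 3.

3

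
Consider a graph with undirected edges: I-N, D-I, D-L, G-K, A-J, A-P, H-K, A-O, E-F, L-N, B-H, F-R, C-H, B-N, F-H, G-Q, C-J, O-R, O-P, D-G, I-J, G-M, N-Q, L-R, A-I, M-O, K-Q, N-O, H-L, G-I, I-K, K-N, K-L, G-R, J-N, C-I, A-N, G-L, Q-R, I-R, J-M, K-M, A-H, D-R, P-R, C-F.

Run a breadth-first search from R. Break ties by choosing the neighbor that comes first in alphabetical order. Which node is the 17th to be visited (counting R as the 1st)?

N

Visit R; enqueue D, F, G, I, L, O, P, Q → queue [D, F, G, I, L, O, P, Q]
Visit D → queue [F, G, I, L, O, P, Q]
Visit F; enqueue C, E, H → queue [G, I, L, O, P, Q, C, E, H]
Visit G; enqueue K, M → queue [I, L, O, P, Q, C, E, H, K, M]
Visit I; enqueue A, J, N → queue [L, O, P, Q, C, E, H, K, M, A, J, N]
Visit L → queue [O, P, Q, C, E, H, K, M, A, J, N]
Visit O → queue [P, Q, C, E, H, K, M, A, J, N]
Visit P → queue [Q, C, E, H, K, M, A, J, N]
Visit Q → queue [C, E, H, K, M, A, J, N]
Visit C → queue [E, H, K, M, A, J, N]
Visit E → queue [H, K, M, A, J, N]
Visit H; enqueue B → queue [K, M, A, J, N, B]
Visit K → queue [M, A, J, N, B]
Visit M → queue [A, J, N, B]
Visit A → queue [J, N, B]
Visit J → queue [N, B]
Visit N → queue [B]
Visit B → queue []

Visit order: R, D, F, G, I, L, O, P, Q, C, E, H, K, M, A, J, N, B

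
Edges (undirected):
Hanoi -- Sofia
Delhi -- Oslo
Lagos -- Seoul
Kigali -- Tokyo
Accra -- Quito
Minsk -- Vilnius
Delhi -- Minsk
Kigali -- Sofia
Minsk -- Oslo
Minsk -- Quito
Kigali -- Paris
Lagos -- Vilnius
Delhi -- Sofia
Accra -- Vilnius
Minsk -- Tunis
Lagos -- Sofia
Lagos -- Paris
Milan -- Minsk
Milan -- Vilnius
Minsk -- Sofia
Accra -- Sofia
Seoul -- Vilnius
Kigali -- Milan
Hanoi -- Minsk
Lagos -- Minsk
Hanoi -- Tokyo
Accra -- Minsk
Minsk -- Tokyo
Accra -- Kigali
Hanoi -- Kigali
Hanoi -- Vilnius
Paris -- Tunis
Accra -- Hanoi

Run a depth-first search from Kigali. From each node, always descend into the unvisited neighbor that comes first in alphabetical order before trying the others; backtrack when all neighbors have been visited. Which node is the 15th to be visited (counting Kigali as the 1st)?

Visit Kigali
Kigali → Accra
Accra → Hanoi
Hanoi → Minsk
Minsk → Delhi
Delhi → Oslo
Delhi → Sofia
Sofia → Lagos
Lagos → Paris
Paris → Tunis
Lagos → Seoul
Seoul → Vilnius
Vilnius → Milan
Minsk → Quito
Minsk → Tokyo

Visit order: Kigali, Accra, Hanoi, Minsk, Delhi, Oslo, Sofia, Lagos, Paris, Tunis, Seoul, Vilnius, Milan, Quito, Tokyo

Tokyo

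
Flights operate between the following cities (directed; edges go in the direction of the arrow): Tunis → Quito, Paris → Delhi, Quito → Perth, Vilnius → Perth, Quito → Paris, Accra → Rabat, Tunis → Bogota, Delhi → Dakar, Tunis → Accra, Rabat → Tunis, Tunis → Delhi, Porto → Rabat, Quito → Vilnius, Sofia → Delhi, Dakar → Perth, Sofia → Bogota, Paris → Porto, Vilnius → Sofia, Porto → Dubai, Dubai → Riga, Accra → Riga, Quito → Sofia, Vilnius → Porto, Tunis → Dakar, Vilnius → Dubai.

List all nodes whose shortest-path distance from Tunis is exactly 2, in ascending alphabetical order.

Paris, Perth, Rabat, Riga, Sofia, Vilnius

Level 0: Tunis
Level 1: Accra, Bogota, Dakar, Delhi, Quito
Level 2: Paris, Perth, Rabat, Riga, Sofia, Vilnius
Level 3: Dubai, Porto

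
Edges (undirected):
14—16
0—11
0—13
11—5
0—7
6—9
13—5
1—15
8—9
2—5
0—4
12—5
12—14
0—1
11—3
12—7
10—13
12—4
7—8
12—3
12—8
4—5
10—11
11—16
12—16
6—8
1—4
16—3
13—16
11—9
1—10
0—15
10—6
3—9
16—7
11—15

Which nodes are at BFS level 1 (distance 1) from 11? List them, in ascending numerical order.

Level 0: 11
Level 1: 0, 3, 5, 9, 10, 15, 16
Level 2: 1, 2, 4, 6, 7, 8, 12, 13, 14

0, 3, 5, 9, 10, 15, 16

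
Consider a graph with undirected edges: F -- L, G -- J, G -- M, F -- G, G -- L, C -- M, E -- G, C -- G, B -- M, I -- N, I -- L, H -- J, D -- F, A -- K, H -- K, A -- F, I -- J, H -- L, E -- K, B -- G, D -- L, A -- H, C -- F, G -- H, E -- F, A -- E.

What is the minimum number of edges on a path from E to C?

Level 0: E
Level 1: A, F, G, K
Level 2: B, C, D, H, J, L, M
Level 3: I
Level 4: N
C first appears at level 2.

2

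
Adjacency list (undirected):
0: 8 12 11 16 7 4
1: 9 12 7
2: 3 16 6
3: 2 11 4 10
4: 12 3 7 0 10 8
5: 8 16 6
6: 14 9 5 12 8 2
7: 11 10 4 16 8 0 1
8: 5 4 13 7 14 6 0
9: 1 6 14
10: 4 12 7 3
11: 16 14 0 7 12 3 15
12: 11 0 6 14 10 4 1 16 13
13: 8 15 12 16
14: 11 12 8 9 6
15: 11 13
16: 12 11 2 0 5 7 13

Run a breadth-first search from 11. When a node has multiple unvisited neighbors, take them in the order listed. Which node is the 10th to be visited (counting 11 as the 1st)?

5

Visit 11; enqueue 16, 14, 0, 7, 12, 3, 15 → queue [16, 14, 0, 7, 12, 3, 15]
Visit 16; enqueue 2, 5, 13 → queue [14, 0, 7, 12, 3, 15, 2, 5, 13]
Visit 14; enqueue 8, 9, 6 → queue [0, 7, 12, 3, 15, 2, 5, 13, 8, 9, 6]
Visit 0; enqueue 4 → queue [7, 12, 3, 15, 2, 5, 13, 8, 9, 6, 4]
Visit 7; enqueue 10, 1 → queue [12, 3, 15, 2, 5, 13, 8, 9, 6, 4, 10, 1]
Visit 12 → queue [3, 15, 2, 5, 13, 8, 9, 6, 4, 10, 1]
Visit 3 → queue [15, 2, 5, 13, 8, 9, 6, 4, 10, 1]
Visit 15 → queue [2, 5, 13, 8, 9, 6, 4, 10, 1]
Visit 2 → queue [5, 13, 8, 9, 6, 4, 10, 1]
Visit 5 → queue [13, 8, 9, 6, 4, 10, 1]
Visit 13 → queue [8, 9, 6, 4, 10, 1]
Visit 8 → queue [9, 6, 4, 10, 1]
Visit 9 → queue [6, 4, 10, 1]
Visit 6 → queue [4, 10, 1]
Visit 4 → queue [10, 1]
Visit 10 → queue [1]
Visit 1 → queue []

Visit order: 11, 16, 14, 0, 7, 12, 3, 15, 2, 5, 13, 8, 9, 6, 4, 10, 1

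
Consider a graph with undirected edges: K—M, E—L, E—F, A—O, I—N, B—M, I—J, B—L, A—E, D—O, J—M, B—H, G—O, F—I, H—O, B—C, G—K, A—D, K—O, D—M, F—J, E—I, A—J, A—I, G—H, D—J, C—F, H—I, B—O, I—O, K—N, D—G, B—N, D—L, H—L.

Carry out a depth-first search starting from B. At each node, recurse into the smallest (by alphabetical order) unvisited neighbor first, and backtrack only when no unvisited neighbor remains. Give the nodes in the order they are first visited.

B -> C -> F -> E -> A -> D -> G -> H -> I -> J -> M -> K -> N -> O -> L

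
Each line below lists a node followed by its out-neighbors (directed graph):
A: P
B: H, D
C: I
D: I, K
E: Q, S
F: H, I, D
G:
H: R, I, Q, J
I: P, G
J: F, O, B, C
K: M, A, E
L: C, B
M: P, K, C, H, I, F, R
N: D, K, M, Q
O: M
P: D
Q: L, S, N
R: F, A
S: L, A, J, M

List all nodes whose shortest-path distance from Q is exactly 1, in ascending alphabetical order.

Level 0: Q
Level 1: L, N, S
Level 2: A, B, C, D, J, K, M
Level 3: E, F, H, I, O, P, R
Level 4: G

L, N, S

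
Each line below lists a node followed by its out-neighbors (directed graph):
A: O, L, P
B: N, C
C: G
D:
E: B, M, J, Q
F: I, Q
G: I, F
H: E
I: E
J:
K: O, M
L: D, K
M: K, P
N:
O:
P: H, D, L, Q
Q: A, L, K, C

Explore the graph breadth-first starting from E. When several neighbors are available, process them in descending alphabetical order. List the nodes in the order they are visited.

E -> Q -> M -> J -> B -> L -> K -> C -> A -> P -> N -> D -> O -> G -> H -> I -> F

Visit E; enqueue Q, M, J, B → queue [Q, M, J, B]
Visit Q; enqueue L, K, C, A → queue [M, J, B, L, K, C, A]
Visit M; enqueue P → queue [J, B, L, K, C, A, P]
Visit J → queue [B, L, K, C, A, P]
Visit B; enqueue N → queue [L, K, C, A, P, N]
Visit L; enqueue D → queue [K, C, A, P, N, D]
Visit K; enqueue O → queue [C, A, P, N, D, O]
Visit C; enqueue G → queue [A, P, N, D, O, G]
Visit A → queue [P, N, D, O, G]
Visit P; enqueue H → queue [N, D, O, G, H]
Visit N → queue [D, O, G, H]
Visit D → queue [O, G, H]
Visit O → queue [G, H]
Visit G; enqueue I, F → queue [H, I, F]
Visit H → queue [I, F]
Visit I → queue [F]
Visit F → queue []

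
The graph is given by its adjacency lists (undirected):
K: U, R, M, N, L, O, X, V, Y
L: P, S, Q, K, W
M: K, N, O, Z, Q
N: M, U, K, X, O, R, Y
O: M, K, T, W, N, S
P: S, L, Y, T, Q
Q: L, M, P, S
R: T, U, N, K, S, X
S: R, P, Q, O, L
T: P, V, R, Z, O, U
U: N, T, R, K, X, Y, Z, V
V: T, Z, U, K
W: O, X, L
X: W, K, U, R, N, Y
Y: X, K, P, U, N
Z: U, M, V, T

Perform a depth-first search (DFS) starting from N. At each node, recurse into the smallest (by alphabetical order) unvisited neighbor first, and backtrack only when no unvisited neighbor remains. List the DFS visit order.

N, K, L, P, Q, M, O, S, R, T, U, V, Z, X, W, Y

Visit N
N → K
K → L
L → P
P → Q
Q → M
M → O
O → S
S → R
R → T
T → U
U → V
V → Z
U → X
X → W
X → Y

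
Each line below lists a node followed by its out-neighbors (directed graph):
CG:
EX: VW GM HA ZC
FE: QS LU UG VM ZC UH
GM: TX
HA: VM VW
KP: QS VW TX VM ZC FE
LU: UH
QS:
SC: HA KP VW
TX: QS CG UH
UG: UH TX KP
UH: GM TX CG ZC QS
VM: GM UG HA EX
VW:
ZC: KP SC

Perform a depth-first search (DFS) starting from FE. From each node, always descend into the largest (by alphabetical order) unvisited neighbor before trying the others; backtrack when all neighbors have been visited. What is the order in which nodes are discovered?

Visit FE
FE → ZC
ZC → SC
SC → VW
SC → KP
KP → VM
VM → UG
UG → UH
UH → TX
TX → QS
TX → CG
UH → GM
VM → HA
VM → EX
FE → LU

FE ZC SC VW KP VM UG UH TX QS CG GM HA EX LU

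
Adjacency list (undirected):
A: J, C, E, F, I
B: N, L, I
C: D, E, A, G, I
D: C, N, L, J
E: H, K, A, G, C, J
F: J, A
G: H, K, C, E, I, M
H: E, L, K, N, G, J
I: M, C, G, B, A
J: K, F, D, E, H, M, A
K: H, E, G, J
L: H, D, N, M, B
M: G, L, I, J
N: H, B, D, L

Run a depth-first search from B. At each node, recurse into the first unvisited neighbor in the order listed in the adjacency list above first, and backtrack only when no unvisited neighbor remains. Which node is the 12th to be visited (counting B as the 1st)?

A

Visit B
B → N
N → H
H → E
E → K
K → G
G → C
C → D
D → L
L → M
M → I
I → A
A → J
J → F

Visit order: B, N, H, E, K, G, C, D, L, M, I, A, J, F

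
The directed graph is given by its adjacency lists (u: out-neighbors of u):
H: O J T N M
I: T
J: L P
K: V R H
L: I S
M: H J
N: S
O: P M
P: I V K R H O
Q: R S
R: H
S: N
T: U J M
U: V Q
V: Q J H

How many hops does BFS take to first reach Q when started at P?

2

Level 0: P
Level 1: H, I, K, O, R, V
Level 2: J, M, N, Q, T
Level 3: L, S, U
Q first appears at level 2.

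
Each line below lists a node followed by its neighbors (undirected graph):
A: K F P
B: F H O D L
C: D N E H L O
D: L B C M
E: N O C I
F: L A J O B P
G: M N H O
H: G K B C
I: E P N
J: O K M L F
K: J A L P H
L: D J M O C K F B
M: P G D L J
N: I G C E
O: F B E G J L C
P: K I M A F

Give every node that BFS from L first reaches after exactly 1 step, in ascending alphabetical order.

Level 0: L
Level 1: B, C, D, F, J, K, M, O
Level 2: A, E, G, H, N, P
Level 3: I

B, C, D, F, J, K, M, O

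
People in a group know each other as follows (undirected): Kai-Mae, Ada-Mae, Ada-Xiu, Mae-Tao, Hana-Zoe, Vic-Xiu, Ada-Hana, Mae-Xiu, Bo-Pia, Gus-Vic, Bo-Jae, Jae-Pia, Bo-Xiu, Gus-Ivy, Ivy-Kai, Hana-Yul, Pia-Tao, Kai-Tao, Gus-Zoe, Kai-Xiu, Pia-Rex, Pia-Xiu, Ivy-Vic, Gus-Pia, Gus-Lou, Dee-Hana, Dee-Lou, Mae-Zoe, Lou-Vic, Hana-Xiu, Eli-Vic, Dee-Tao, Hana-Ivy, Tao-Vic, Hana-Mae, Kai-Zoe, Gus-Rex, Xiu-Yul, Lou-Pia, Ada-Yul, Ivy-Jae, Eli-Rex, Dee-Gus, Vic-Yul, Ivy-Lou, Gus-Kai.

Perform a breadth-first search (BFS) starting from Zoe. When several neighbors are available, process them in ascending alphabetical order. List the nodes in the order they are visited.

Visit Zoe; enqueue Gus, Hana, Kai, Mae → queue [Gus, Hana, Kai, Mae]
Visit Gus; enqueue Dee, Ivy, Lou, Pia, Rex, Vic → queue [Hana, Kai, Mae, Dee, Ivy, Lou, Pia, Rex, Vic]
Visit Hana; enqueue Ada, Xiu, Yul → queue [Kai, Mae, Dee, Ivy, Lou, Pia, Rex, Vic, Ada, Xiu, Yul]
Visit Kai; enqueue Tao → queue [Mae, Dee, Ivy, Lou, Pia, Rex, Vic, Ada, Xiu, Yul, Tao]
Visit Mae → queue [Dee, Ivy, Lou, Pia, Rex, Vic, Ada, Xiu, Yul, Tao]
Visit Dee → queue [Ivy, Lou, Pia, Rex, Vic, Ada, Xiu, Yul, Tao]
Visit Ivy; enqueue Jae → queue [Lou, Pia, Rex, Vic, Ada, Xiu, Yul, Tao, Jae]
Visit Lou → queue [Pia, Rex, Vic, Ada, Xiu, Yul, Tao, Jae]
Visit Pia; enqueue Bo → queue [Rex, Vic, Ada, Xiu, Yul, Tao, Jae, Bo]
Visit Rex; enqueue Eli → queue [Vic, Ada, Xiu, Yul, Tao, Jae, Bo, Eli]
Visit Vic → queue [Ada, Xiu, Yul, Tao, Jae, Bo, Eli]
Visit Ada → queue [Xiu, Yul, Tao, Jae, Bo, Eli]
Visit Xiu → queue [Yul, Tao, Jae, Bo, Eli]
Visit Yul → queue [Tao, Jae, Bo, Eli]
Visit Tao → queue [Jae, Bo, Eli]
Visit Jae → queue [Bo, Eli]
Visit Bo → queue [Eli]
Visit Eli → queue []

Zoe → Gus → Hana → Kai → Mae → Dee → Ivy → Lou → Pia → Rex → Vic → Ada → Xiu → Yul → Tao → Jae → Bo → Eli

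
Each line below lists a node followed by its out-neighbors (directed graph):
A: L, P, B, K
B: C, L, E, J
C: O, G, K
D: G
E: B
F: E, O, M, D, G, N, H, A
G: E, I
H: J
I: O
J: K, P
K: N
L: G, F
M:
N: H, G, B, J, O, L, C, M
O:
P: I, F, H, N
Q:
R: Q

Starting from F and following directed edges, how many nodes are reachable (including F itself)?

BFS from F visits: F, E, O, M, D, G, N, H, A, B, I, J, L, C, P, K
Reachable nodes: 16 of 18 total.

16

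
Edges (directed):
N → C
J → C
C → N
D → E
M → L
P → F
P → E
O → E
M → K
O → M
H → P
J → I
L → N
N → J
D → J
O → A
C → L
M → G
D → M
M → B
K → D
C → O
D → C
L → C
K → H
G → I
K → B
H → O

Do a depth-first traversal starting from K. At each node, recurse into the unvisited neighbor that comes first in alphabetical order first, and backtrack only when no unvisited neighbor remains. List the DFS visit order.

K -> B -> D -> C -> L -> N -> J -> I -> O -> A -> E -> M -> G -> H -> P -> F

Visit K
K → B
K → D
D → C
C → L
L → N
N → J
J → I
C → O
O → A
O → E
O → M
M → G
K → H
H → P
P → F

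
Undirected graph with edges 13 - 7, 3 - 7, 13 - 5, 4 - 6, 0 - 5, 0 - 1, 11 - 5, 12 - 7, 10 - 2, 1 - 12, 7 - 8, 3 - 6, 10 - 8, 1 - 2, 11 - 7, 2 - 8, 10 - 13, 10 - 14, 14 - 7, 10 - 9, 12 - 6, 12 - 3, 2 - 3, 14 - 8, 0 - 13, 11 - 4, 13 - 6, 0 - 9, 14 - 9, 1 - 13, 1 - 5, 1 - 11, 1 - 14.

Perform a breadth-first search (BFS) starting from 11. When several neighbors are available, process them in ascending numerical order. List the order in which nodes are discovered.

11 -> 1 -> 4 -> 5 -> 7 -> 0 -> 2 -> 12 -> 13 -> 14 -> 6 -> 3 -> 8 -> 9 -> 10

Visit 11; enqueue 1, 4, 5, 7 → queue [1, 4, 5, 7]
Visit 1; enqueue 0, 2, 12, 13, 14 → queue [4, 5, 7, 0, 2, 12, 13, 14]
Visit 4; enqueue 6 → queue [5, 7, 0, 2, 12, 13, 14, 6]
Visit 5 → queue [7, 0, 2, 12, 13, 14, 6]
Visit 7; enqueue 3, 8 → queue [0, 2, 12, 13, 14, 6, 3, 8]
Visit 0; enqueue 9 → queue [2, 12, 13, 14, 6, 3, 8, 9]
Visit 2; enqueue 10 → queue [12, 13, 14, 6, 3, 8, 9, 10]
Visit 12 → queue [13, 14, 6, 3, 8, 9, 10]
Visit 13 → queue [14, 6, 3, 8, 9, 10]
Visit 14 → queue [6, 3, 8, 9, 10]
Visit 6 → queue [3, 8, 9, 10]
Visit 3 → queue [8, 9, 10]
Visit 8 → queue [9, 10]
Visit 9 → queue [10]
Visit 10 → queue []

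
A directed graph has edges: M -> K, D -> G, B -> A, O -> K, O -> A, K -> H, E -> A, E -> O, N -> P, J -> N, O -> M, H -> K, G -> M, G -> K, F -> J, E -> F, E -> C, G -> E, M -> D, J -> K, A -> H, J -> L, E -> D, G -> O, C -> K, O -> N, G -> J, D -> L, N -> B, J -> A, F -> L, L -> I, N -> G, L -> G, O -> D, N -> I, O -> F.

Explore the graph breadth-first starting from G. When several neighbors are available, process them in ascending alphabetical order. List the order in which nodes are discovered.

Visit G; enqueue E, J, K, M, O → queue [E, J, K, M, O]
Visit E; enqueue A, C, D, F → queue [J, K, M, O, A, C, D, F]
Visit J; enqueue L, N → queue [K, M, O, A, C, D, F, L, N]
Visit K; enqueue H → queue [M, O, A, C, D, F, L, N, H]
Visit M → queue [O, A, C, D, F, L, N, H]
Visit O → queue [A, C, D, F, L, N, H]
Visit A → queue [C, D, F, L, N, H]
Visit C → queue [D, F, L, N, H]
Visit D → queue [F, L, N, H]
Visit F → queue [L, N, H]
Visit L; enqueue I → queue [N, H, I]
Visit N; enqueue B, P → queue [H, I, B, P]
Visit H → queue [I, B, P]
Visit I → queue [B, P]
Visit B → queue [P]
Visit P → queue []

G → E → J → K → M → O → A → C → D → F → L → N → H → I → B → P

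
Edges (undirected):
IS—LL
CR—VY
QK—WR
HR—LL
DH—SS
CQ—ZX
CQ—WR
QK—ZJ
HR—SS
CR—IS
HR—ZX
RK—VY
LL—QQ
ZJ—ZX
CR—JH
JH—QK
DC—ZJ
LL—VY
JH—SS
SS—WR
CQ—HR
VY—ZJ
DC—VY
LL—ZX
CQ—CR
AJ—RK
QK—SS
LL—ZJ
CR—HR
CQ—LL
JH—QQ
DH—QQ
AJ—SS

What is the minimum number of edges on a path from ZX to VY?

2

Level 0: ZX
Level 1: CQ, HR, LL, ZJ
Level 2: CR, DC, IS, QK, QQ, SS, VY, WR
Level 3: AJ, DH, JH, RK
VY first appears at level 2.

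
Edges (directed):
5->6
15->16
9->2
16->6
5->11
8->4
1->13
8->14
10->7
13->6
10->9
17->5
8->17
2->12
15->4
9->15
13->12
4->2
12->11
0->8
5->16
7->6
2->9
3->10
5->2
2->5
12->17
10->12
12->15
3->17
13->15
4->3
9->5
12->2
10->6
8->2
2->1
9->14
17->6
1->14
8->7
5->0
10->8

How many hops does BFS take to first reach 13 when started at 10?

4

Level 0: 10
Level 1: 6, 7, 8, 9, 12
Level 2: 2, 4, 5, 11, 14, 15, 17
Level 3: 0, 1, 3, 16
Level 4: 13
13 first appears at level 4.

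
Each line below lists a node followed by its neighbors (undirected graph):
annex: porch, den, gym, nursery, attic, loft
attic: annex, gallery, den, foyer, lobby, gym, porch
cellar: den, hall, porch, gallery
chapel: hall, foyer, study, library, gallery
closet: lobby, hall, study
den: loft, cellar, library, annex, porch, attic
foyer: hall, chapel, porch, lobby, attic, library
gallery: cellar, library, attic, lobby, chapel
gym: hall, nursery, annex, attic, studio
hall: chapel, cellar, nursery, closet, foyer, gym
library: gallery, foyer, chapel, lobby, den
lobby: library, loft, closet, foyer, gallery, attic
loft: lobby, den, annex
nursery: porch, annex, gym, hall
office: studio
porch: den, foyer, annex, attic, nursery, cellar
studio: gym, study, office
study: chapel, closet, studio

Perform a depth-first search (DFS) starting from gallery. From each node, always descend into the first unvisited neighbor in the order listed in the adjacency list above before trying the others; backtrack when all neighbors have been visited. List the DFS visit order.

gallery, cellar, den, loft, lobby, library, foyer, hall, chapel, study, closet, studio, gym, nursery, porch, annex, attic, office

Visit gallery
gallery → cellar
cellar → den
den → loft
loft → lobby
lobby → library
library → foyer
foyer → hall
hall → chapel
chapel → study
study → closet
study → studio
studio → gym
gym → nursery
nursery → porch
porch → annex
annex → attic
studio → office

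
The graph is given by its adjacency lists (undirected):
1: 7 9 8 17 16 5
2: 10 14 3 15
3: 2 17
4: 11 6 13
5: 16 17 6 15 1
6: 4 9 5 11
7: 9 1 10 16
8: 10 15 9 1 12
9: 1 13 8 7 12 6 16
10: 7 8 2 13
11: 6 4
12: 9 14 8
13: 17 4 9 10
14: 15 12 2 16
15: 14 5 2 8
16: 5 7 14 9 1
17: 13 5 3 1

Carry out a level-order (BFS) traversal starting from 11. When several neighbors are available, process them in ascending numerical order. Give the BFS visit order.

Visit 11; enqueue 4, 6 → queue [4, 6]
Visit 4; enqueue 13 → queue [6, 13]
Visit 6; enqueue 5, 9 → queue [13, 5, 9]
Visit 13; enqueue 10, 17 → queue [5, 9, 10, 17]
Visit 5; enqueue 1, 15, 16 → queue [9, 10, 17, 1, 15, 16]
Visit 9; enqueue 7, 8, 12 → queue [10, 17, 1, 15, 16, 7, 8, 12]
Visit 10; enqueue 2 → queue [17, 1, 15, 16, 7, 8, 12, 2]
Visit 17; enqueue 3 → queue [1, 15, 16, 7, 8, 12, 2, 3]
Visit 1 → queue [15, 16, 7, 8, 12, 2, 3]
Visit 15; enqueue 14 → queue [16, 7, 8, 12, 2, 3, 14]
Visit 16 → queue [7, 8, 12, 2, 3, 14]
Visit 7 → queue [8, 12, 2, 3, 14]
Visit 8 → queue [12, 2, 3, 14]
Visit 12 → queue [2, 3, 14]
Visit 2 → queue [3, 14]
Visit 3 → queue [14]
Visit 14 → queue []

11 4 6 13 5 9 10 17 1 15 16 7 8 12 2 3 14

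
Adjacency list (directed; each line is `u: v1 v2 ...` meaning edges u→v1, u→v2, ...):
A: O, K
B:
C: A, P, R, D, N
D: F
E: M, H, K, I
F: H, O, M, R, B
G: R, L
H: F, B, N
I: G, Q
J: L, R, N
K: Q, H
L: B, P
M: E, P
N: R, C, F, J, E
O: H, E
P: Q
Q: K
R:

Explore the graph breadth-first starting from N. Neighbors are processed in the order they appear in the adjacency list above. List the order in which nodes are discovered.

N -> R -> C -> F -> J -> E -> A -> P -> D -> H -> O -> M -> B -> L -> K -> I -> Q -> G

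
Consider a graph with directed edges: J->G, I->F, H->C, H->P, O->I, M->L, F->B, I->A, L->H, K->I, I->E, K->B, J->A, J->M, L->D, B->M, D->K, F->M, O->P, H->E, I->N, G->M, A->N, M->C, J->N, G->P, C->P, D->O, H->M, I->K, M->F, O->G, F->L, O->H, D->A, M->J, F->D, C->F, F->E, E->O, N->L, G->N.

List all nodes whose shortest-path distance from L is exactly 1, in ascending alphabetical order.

D, H

Level 0: L
Level 1: D, H
Level 2: A, C, E, K, M, O, P
Level 3: B, F, G, I, J, N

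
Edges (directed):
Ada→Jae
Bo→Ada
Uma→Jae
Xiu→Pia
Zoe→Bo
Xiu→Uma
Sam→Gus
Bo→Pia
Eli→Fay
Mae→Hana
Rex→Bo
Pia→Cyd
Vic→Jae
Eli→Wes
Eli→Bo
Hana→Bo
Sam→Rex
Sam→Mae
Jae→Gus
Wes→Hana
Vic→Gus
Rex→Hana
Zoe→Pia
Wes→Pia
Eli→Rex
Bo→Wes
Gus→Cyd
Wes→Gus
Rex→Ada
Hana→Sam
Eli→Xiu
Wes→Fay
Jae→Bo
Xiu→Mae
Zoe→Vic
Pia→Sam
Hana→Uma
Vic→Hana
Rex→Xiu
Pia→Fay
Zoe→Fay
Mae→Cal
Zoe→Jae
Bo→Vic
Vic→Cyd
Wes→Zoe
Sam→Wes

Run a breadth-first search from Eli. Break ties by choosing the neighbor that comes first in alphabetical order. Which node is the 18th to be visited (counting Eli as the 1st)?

Visit Eli; enqueue Bo, Fay, Rex, Wes, Xiu → queue [Bo, Fay, Rex, Wes, Xiu]
Visit Bo; enqueue Ada, Pia, Vic → queue [Fay, Rex, Wes, Xiu, Ada, Pia, Vic]
Visit Fay → queue [Rex, Wes, Xiu, Ada, Pia, Vic]
Visit Rex; enqueue Hana → queue [Wes, Xiu, Ada, Pia, Vic, Hana]
Visit Wes; enqueue Gus, Zoe → queue [Xiu, Ada, Pia, Vic, Hana, Gus, Zoe]
Visit Xiu; enqueue Mae, Uma → queue [Ada, Pia, Vic, Hana, Gus, Zoe, Mae, Uma]
Visit Ada; enqueue Jae → queue [Pia, Vic, Hana, Gus, Zoe, Mae, Uma, Jae]
Visit Pia; enqueue Cyd, Sam → queue [Vic, Hana, Gus, Zoe, Mae, Uma, Jae, Cyd, Sam]
Visit Vic → queue [Hana, Gus, Zoe, Mae, Uma, Jae, Cyd, Sam]
Visit Hana → queue [Gus, Zoe, Mae, Uma, Jae, Cyd, Sam]
Visit Gus → queue [Zoe, Mae, Uma, Jae, Cyd, Sam]
Visit Zoe → queue [Mae, Uma, Jae, Cyd, Sam]
Visit Mae; enqueue Cal → queue [Uma, Jae, Cyd, Sam, Cal]
Visit Uma → queue [Jae, Cyd, Sam, Cal]
Visit Jae → queue [Cyd, Sam, Cal]
Visit Cyd → queue [Sam, Cal]
Visit Sam → queue [Cal]
Visit Cal → queue []

Visit order: Eli, Bo, Fay, Rex, Wes, Xiu, Ada, Pia, Vic, Hana, Gus, Zoe, Mae, Uma, Jae, Cyd, Sam, Cal

Cal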